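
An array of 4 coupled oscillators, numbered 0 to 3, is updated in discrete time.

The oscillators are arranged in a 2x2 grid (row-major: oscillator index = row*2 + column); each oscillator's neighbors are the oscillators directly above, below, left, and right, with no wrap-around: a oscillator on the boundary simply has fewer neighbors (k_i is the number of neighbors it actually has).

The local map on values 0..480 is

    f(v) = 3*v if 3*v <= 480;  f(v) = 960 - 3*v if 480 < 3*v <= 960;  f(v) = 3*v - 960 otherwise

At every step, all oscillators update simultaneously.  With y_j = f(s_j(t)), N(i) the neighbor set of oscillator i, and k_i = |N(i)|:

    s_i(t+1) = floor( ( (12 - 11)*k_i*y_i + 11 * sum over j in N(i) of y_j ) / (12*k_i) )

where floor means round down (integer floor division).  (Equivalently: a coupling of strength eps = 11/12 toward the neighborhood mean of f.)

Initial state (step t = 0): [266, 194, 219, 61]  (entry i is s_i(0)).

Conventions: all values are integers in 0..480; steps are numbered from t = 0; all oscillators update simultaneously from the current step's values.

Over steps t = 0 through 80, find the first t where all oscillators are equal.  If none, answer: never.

Answer: 3
Key observation: Synchronization is absorbing here: once all oscillators are equal they stay equal, and step 3 is the first all-equal step.

Derivation:
t=0: [266, 194, 219, 61]  (not all equal)
t=1: [325, 189, 183, 327]  (not all equal)
t=2: [369, 49, 50, 370]  (not all equal)
t=3: [148, 148, 148, 148]  (all equal)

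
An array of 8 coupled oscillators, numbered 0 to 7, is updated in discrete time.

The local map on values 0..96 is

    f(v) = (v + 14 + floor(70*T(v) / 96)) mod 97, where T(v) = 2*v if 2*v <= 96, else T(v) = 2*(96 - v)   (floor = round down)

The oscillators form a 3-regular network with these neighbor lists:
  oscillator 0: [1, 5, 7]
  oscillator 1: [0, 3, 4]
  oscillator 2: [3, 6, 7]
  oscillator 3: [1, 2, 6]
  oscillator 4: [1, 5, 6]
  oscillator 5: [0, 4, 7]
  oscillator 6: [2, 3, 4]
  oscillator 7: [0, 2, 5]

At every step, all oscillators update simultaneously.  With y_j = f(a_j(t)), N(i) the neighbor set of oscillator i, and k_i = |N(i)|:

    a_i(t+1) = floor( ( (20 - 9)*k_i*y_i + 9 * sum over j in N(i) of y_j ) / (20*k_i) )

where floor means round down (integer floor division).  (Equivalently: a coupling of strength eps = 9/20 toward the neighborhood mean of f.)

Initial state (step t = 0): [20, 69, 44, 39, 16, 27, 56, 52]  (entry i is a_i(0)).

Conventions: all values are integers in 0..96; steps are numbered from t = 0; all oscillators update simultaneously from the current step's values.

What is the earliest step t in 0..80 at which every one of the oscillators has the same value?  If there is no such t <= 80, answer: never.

Simulating step by step:
t=0: [20, 69, 44, 39, 16, 27, 56, 52]  (not all equal)
t=1: [55, 32, 25, 18, 49, 66, 30, 43]  (not all equal)
t=2: [38, 69, 66, 70, 49, 27, 72, 31]  (not all equal)
t=3: [34, 23, 35, 24, 38, 64, 25, 66]  (not all equal)
t=4: [18, 50, 27, 62, 31, 20, 54, 18]  (not all equal)
t=5: [55, 45, 61, 37, 68, 65, 47, 62]  (not all equal)
t=6: [29, 24, 26, 17, 26, 27, 26, 28]  (not all equal)
t=7: [82, 72, 74, 64, 76, 80, 73, 81]  (not all equal)
t=8: [19, 23, 23, 25, 22, 20, 23, 19]  (not all equal)
t=9: [61, 68, 69, 72, 67, 62, 70, 61]  (not all equal)
t=10: [28, 25, 25, 24, 25, 28, 24, 28]  (not all equal)
t=11: [80, 75, 75, 73, 75, 80, 73, 80]  (not all equal)
t=12: [20, 21, 22, 22, 21, 20, 22, 20]  (not all equal)
t=13: [63, 65, 67, 67, 65, 63, 67, 63]  (not all equal)
t=14: [27, 27, 26, 26, 27, 27, 26, 27]  (not all equal)
t=15: [80, 79, 77, 77, 79, 80, 77, 79]  (not all equal)
t=16: [20, 20, 20, 20, 20, 20, 20, 20]  (all equal)

Answer: 16
Key observation: Synchronization is absorbing here: once all oscillators are equal they stay equal, and step 16 is the first all-equal step.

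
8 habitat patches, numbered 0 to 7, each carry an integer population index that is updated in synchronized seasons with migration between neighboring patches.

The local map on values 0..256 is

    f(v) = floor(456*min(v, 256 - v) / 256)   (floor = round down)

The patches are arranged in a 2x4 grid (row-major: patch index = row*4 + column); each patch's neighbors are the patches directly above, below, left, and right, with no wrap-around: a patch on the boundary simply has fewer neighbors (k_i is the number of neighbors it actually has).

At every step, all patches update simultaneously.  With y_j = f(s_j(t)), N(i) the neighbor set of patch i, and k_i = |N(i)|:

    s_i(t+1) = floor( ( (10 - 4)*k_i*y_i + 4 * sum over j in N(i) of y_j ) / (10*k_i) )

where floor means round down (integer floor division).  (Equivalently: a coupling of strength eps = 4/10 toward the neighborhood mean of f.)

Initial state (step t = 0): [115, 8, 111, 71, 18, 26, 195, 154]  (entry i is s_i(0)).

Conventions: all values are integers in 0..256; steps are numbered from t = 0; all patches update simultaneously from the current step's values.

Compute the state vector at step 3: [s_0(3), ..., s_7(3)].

Answer: [165, 188, 140, 126, 196, 192, 131, 122]

Derivation:
t=0: [115, 8, 111, 71, 18, 26, 195, 154]
t=1: [131, 68, 151, 151, 69, 48, 121, 155]
t=2: [181, 138, 181, 185, 134, 112, 189, 187]
t=3: [165, 188, 140, 126, 196, 192, 131, 122]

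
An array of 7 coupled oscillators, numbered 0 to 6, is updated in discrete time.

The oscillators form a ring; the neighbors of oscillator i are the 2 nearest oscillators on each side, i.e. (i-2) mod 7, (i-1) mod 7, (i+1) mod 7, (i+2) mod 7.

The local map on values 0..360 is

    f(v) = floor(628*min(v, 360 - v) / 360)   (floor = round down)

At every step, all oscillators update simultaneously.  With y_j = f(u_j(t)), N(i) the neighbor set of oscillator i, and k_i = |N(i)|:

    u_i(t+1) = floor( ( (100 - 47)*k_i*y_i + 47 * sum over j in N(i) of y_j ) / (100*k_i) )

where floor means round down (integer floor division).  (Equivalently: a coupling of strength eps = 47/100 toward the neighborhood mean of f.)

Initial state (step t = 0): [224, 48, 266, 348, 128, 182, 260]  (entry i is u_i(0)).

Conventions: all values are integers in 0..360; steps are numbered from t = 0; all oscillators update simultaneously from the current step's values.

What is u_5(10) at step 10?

Simulating step by step:
t=0: [224, 48, 266, 348, 128, 182, 260]
t=1: [211, 113, 152, 102, 196, 241, 192]
t=2: [250, 221, 248, 206, 262, 228, 266]
t=3: [198, 224, 205, 240, 190, 214, 184]
t=4: [274, 251, 263, 234, 279, 263, 288]
t=5: [156, 178, 171, 194, 154, 164, 142]
t=6: [278, 294, 291, 289, 273, 278, 264]
t=7: [139, 125, 126, 127, 145, 144, 153]
t=8: [240, 226, 225, 227, 246, 248, 254]
t=9: [210, 224, 227, 224, 204, 200, 195]
t=10: [259, 245, 241, 245, 265, 272, 275]

Answer: u_5(10) = 272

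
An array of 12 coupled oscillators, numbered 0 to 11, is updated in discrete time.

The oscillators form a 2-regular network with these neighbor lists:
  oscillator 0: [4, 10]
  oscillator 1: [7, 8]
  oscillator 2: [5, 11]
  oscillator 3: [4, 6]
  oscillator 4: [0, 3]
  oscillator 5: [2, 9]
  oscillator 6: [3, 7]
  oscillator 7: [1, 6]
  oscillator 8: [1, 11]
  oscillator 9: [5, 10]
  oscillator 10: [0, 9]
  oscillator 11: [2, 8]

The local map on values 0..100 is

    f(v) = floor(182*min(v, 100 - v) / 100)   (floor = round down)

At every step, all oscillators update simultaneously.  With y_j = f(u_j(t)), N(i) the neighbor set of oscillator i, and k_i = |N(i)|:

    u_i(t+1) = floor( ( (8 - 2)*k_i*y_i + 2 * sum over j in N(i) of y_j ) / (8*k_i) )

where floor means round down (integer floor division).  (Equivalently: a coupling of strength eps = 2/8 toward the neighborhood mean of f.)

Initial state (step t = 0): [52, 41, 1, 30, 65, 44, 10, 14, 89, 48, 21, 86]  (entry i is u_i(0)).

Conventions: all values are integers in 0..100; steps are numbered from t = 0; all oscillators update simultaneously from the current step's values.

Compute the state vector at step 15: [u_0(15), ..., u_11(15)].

Simulating step by step:
t=0: [52, 41, 1, 30, 65, 44, 10, 14, 89, 48, 21, 86]
t=1: [77, 61, 13, 50, 64, 71, 23, 30, 27, 80, 50, 21]
t=2: [50, 65, 28, 81, 65, 46, 48, 54, 50, 44, 77, 37]
t=3: [81, 69, 56, 44, 62, 78, 79, 81, 84, 75, 52, 67]
t=4: [45, 49, 72, 73, 66, 45, 42, 37, 36, 49, 75, 58]
t=5: [74, 83, 57, 53, 62, 78, 71, 70, 69, 82, 55, 71]
t=6: [54, 36, 70, 78, 68, 43, 56, 50, 52, 39, 70, 55]
t=7: [76, 71, 60, 47, 58, 74, 76, 86, 83, 69, 59, 78]
t=8: [51, 45, 64, 78, 73, 51, 46, 30, 34, 57, 67, 42]
t=9: [80, 75, 69, 46, 52, 84, 74, 61, 65, 77, 65, 72]
t=10: [45, 50, 51, 79, 80, 33, 54, 64, 59, 42, 56, 52]
t=11: [75, 85, 85, 43, 41, 65, 75, 70, 77, 74, 79, 85]
t=12: [47, 32, 31, 73, 70, 56, 50, 49, 37, 47, 40, 28]
t=13: [79, 63, 58, 54, 57, 77, 85, 85, 63, 82, 75, 52]
t=14: [43, 62, 73, 75, 73, 44, 34, 32, 69, 34, 42, 83]
t=15: [74, 66, 50, 47, 52, 73, 58, 59, 54, 65, 74, 35]

Answer: [74, 66, 50, 47, 52, 73, 58, 59, 54, 65, 74, 35]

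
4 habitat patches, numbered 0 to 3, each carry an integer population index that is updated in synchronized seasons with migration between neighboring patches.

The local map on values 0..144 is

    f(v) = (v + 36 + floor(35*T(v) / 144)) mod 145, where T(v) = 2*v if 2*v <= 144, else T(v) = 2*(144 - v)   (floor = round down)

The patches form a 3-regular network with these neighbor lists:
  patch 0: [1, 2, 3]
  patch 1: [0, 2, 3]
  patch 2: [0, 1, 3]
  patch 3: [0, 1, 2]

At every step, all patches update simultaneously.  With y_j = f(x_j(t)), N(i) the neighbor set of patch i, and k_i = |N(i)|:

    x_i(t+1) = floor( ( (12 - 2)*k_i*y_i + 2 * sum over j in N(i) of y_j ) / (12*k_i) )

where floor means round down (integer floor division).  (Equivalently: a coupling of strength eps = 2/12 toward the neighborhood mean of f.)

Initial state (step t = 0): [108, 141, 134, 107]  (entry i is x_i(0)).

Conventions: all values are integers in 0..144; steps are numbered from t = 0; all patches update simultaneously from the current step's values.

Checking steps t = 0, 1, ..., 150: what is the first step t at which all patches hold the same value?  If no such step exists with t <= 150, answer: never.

Simulating step by step:
t=0: [108, 141, 134, 107]  (not all equal)
t=1: [17, 30, 27, 16]  (not all equal)
t=2: [62, 77, 74, 61]  (not all equal)
t=3: [121, 22, 134, 120]  (not all equal)
t=4: [25, 60, 30, 25]  (not all equal)
t=5: [76, 116, 81, 76]  (not all equal)
t=6: [1, 16, 2, 1]  (not all equal)
t=7: [38, 55, 39, 38]  (not all equal)
t=8: [93, 112, 94, 93]  (not all equal)
t=9: [8, 16, 9, 8]  (not all equal)
t=10: [47, 57, 49, 47]  (not all equal)
t=11: [106, 117, 108, 106]  (not all equal)
t=12: [15, 20, 16, 15]  (not all equal)
t=13: [58, 63, 59, 58]  (not all equal)
t=14: [122, 127, 123, 122]  (not all equal)
t=15: [23, 25, 24, 23]  (not all equal)
t=16: [70, 72, 71, 70]  (not all equal)
t=17: [140, 142, 141, 140]  (not all equal)
t=18: [32, 32, 32, 32]  (all equal)

Answer: 18
Key observation: Synchronization is absorbing here: once all patches are equal they stay equal, and step 18 is the first all-equal step.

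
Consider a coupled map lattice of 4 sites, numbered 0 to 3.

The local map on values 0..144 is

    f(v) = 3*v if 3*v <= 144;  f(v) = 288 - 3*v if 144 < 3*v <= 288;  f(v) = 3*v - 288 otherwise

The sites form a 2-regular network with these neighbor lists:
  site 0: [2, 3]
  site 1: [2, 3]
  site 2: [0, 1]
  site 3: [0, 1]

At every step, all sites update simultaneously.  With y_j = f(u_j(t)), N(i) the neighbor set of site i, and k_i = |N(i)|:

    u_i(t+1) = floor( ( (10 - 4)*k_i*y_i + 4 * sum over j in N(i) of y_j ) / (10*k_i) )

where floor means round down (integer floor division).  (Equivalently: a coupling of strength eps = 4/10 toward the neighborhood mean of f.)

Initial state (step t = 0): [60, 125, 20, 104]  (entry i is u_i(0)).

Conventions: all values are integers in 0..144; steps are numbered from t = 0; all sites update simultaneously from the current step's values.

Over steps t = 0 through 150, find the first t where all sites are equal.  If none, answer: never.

Answer: 30
Key observation: Synchronization is absorbing here: once all sites are equal they stay equal, and step 30 is the first all-equal step.

Derivation:
t=0: [60, 125, 20, 104]  (not all equal)
t=1: [81, 69, 75, 53]  (not all equal)
t=2: [65, 87, 63, 102]  (not all equal)
t=3: [79, 39, 83, 34]  (not all equal)
t=4: [58, 98, 57, 94]  (not all equal)
t=5: [93, 28, 94, 27]  (not all equal)
t=6: [22, 67, 22, 67]  (not all equal)
t=7: [70, 82, 70, 82]  (not all equal)
t=8: [70, 49, 70, 49]  (not all equal)
t=9: [90, 128, 90, 128]  (not all equal)
t=10: [33, 80, 33, 80]  (not all equal)
t=11: [88, 58, 88, 58]  (not all equal)
t=12: [42, 96, 42, 96]  (not all equal)
t=13: [100, 25, 100, 25]  (not all equal)
t=14: [24, 62, 24, 62]  (not all equal)
t=15: [78, 96, 78, 96]  (not all equal)
t=16: [43, 10, 43, 10]  (not all equal)
t=17: [109, 49, 109, 49]  (not all equal)
t=18: [59, 120, 59, 120]  (not all equal)
t=19: [103, 79, 103, 79]  (not all equal)
t=20: [27, 45, 27, 45]  (not all equal)
t=21: [91, 124, 91, 124]  (not all equal)
t=22: [28, 70, 28, 70]  (not all equal)
t=23: [82, 79, 82, 79]  (not all equal)
t=24: [43, 49, 43, 49]  (not all equal)
t=25: [131, 138, 131, 138]  (not all equal)
t=26: [109, 121, 109, 121]  (not all equal)
t=27: [46, 67, 46, 67]  (not all equal)
t=28: [127, 97, 127, 97]  (not all equal)
t=29: [75, 21, 75, 21]  (not all equal)
t=30: [63, 63, 63, 63]  (all equal)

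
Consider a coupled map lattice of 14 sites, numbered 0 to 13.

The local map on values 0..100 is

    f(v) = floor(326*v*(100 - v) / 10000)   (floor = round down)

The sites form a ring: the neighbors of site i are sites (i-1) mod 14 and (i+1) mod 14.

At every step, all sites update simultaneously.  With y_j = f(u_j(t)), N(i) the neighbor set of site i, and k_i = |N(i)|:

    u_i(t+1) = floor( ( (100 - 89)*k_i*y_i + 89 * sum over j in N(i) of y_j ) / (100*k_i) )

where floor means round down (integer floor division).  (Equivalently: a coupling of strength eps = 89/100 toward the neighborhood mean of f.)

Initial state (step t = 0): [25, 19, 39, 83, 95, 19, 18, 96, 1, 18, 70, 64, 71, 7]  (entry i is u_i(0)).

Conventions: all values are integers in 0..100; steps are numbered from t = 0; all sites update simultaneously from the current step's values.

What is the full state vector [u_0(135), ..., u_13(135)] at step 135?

Simulating step by step:
t=0: [25, 19, 39, 83, 95, 19, 18, 96, 1, 18, 70, 64, 71, 7]
t=1: [38, 66, 50, 45, 43, 33, 32, 24, 27, 36, 62, 68, 50, 59]
t=2: [75, 77, 76, 80, 76, 74, 65, 66, 66, 70, 72, 77, 74, 78]
t=3: [56, 59, 54, 58, 57, 66, 68, 73, 70, 68, 62, 62, 56, 60]
t=4: [78, 79, 78, 79, 76, 74, 68, 68, 67, 71, 73, 77, 77, 79]
t=5: [54, 54, 54, 56, 58, 64, 66, 70, 68, 67, 62, 60, 55, 55]
t=6: [80, 80, 80, 79, 77, 75, 71, 71, 70, 72, 75, 78, 79, 80]
t=7: [52, 52, 52, 54, 57, 61, 64, 67, 66, 64, 60, 57, 53, 52]
t=8: [81, 81, 80, 80, 78, 77, 74, 73, 73, 75, 77, 79, 80, 81]
t=9: [50, 50, 51, 53, 54, 58, 60, 63, 62, 60, 57, 54, 52, 50]
t=10: [81, 81, 81, 80, 80, 79, 77, 76, 76, 77, 79, 80, 80, 81]
t=11: [50, 50, 50, 51, 52, 54, 56, 58, 58, 56, 54, 52, 51, 50]
t=12: [81, 81, 81, 81, 80, 80, 79, 79, 79, 79, 80, 80, 81, 81]
t=13: [50, 50, 50, 50, 51, 52, 53, 54, 54, 53, 52, 51, 50, 50]
t=14: [81, 81, 81, 81, 81, 81, 80, 80, 80, 80, 81, 81, 81, 81]
t=15: [50, 50, 50, 50, 50, 50, 51, 52, 52, 51, 50, 50, 50, 50]
t=16: [81, 81, 81, 81, 81, 81, 81, 81, 81, 81, 81, 81, 81, 81]
t=17: [50, 50, 50, 50, 50, 50, 50, 50, 50, 50, 50, 50, 50, 50]
t=18: [81, 81, 81, 81, 81, 81, 81, 81, 81, 81, 81, 81, 81, 81]

Answer: [50, 50, 50, 50, 50, 50, 50, 50, 50, 50, 50, 50, 50, 50]
Key observation: The state at step 16, [81, 81, 81, 81, 81, 81, 81, 81, 81, 81, 81, 81, 81, 81], reappears at step 18: the system is in a cycle of period 2 from step 16 on.  Therefore the state at step 135 equals the state at step 16 + ((135 - 16) mod 2) = 17, which is [50, 50, 50, 50, 50, 50, 50, 50, 50, 50, 50, 50, 50, 50].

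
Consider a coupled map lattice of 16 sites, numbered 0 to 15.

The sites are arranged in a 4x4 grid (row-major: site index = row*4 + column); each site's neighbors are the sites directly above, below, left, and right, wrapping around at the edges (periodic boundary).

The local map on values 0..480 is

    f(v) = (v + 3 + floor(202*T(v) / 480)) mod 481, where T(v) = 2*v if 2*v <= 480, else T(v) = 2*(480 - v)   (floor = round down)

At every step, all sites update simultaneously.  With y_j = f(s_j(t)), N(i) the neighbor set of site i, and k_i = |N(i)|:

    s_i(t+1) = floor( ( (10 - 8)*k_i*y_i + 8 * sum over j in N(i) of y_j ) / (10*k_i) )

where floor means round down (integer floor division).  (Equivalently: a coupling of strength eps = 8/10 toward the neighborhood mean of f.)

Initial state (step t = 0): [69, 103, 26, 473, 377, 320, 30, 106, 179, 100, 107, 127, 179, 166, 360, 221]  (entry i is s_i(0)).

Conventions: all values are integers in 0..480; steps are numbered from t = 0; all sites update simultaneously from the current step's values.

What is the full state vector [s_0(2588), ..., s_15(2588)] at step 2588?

Answer: [467, 467, 474, 474, 449, 449, 467, 467, 429, 429, 449, 449, 449, 449, 467, 467]
Key observation: The state at step 10, [277, 277, 461, 461, 187, 187, 277, 277, 1, 1, 187, 187, 187, 187, 277, 277], reappears at step 14: the system is in a cycle of period 4 from step 10 on.  Therefore the state at step 2588 equals the state at step 10 + ((2588 - 10) mod 4) = 12, which is [467, 467, 474, 474, 449, 449, 467, 467, 429, 429, 449, 449, 449, 449, 467, 467].

Derivation:
t=0: [69, 103, 26, 473, 377, 320, 30, 106, 179, 100, 107, 127, 179, 166, 360, 221]
t=1: [224, 227, 152, 157, 316, 272, 192, 191, 310, 296, 229, 275, 302, 296, 286, 288]
t=2: [407, 404, 360, 359, 426, 427, 373, 381, 454, 447, 427, 427, 446, 446, 412, 420]
t=3: [471, 471, 467, 467, 472, 472, 469, 468, 476, 476, 472, 473, 475, 474, 472, 471]
t=4: [96, 96, 192, 192, 0, 0, 96, 96, 0, 0, 0, 0, 0, 0, 96, 96]
t=5: [144, 144, 249, 249, 73, 73, 144, 144, 3, 3, 73, 73, 73, 73, 144, 144]
t=6: [251, 251, 339, 339, 163, 163, 251, 251, 85, 85, 163, 163, 163, 163, 251, 251]
t=7: [391, 391, 451, 451, 331, 331, 391, 391, 245, 245, 331, 331, 331, 331, 391, 391]
t=8: [466, 466, 472, 472, 459, 459, 466, 466, 453, 453, 459, 459, 459, 459, 466, 466]
t=9: [383, 383, 288, 288, 479, 479, 383, 383, 478, 478, 479, 479, 479, 479, 383, 383]
t=10: [277, 277, 461, 461, 187, 187, 277, 277, 1, 1, 187, 187, 187, 187, 277, 277]
t=11: [414, 414, 461, 461, 319, 319, 414, 414, 209, 209, 319, 319, 319, 319, 414, 414]
t=12: [467, 467, 474, 474, 449, 449, 467, 467, 429, 429, 449, 449, 449, 449, 467, 467]
t=13: [383, 383, 288, 288, 478, 478, 383, 383, 476, 476, 478, 478, 478, 478, 383, 383]
t=14: [277, 277, 461, 461, 187, 187, 277, 277, 1, 1, 187, 187, 187, 187, 277, 277]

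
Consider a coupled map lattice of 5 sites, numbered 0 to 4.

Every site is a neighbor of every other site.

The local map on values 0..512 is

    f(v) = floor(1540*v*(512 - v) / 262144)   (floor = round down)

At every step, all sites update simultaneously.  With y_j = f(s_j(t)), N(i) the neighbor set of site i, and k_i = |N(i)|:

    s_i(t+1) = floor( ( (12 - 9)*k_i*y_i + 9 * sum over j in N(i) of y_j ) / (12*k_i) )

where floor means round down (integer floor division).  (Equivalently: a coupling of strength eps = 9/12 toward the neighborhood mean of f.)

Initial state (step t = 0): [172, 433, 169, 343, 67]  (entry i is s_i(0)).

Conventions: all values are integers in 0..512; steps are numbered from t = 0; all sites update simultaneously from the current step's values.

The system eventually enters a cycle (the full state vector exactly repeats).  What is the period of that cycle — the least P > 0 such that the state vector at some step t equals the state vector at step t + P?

Simulating step by step:
t=0: [172, 433, 169, 343, 67]
t=1: [283, 274, 283, 283, 273]
t=2: [381, 381, 381, 381, 381]
t=3: [293, 293, 293, 293, 293]
t=4: [376, 376, 376, 376, 376]
t=5: [300, 300, 300, 300, 300]
t=6: [373, 373, 373, 373, 373]
t=7: [304, 304, 304, 304, 304]
t=8: [371, 371, 371, 371, 371]
t=9: [307, 307, 307, 307, 307]
t=10: [369, 369, 369, 369, 369]
t=11: [309, 309, 309, 309, 309]
t=12: [368, 368, 368, 368, 368]
t=13: [311, 311, 311, 311, 311]
t=14: [367, 367, 367, 367, 367]
t=15: [312, 312, 312, 312, 312]
t=16: [366, 366, 366, 366, 366]
t=17: [313, 313, 313, 313, 313]
t=18: [365, 365, 365, 365, 365]
t=19: [315, 315, 315, 315, 315]
t=20: [364, 364, 364, 364, 364]
t=21: [316, 316, 316, 316, 316]
t=22: [363, 363, 363, 363, 363]
t=23: [317, 317, 317, 317, 317]
t=24: [363, 363, 363, 363, 363]

Answer: 2
Key observation: The state at step 22, [363, 363, 363, 363, 363], reappears at step 24 — and no state repeats earlier — so the cycle the system enters has period 2.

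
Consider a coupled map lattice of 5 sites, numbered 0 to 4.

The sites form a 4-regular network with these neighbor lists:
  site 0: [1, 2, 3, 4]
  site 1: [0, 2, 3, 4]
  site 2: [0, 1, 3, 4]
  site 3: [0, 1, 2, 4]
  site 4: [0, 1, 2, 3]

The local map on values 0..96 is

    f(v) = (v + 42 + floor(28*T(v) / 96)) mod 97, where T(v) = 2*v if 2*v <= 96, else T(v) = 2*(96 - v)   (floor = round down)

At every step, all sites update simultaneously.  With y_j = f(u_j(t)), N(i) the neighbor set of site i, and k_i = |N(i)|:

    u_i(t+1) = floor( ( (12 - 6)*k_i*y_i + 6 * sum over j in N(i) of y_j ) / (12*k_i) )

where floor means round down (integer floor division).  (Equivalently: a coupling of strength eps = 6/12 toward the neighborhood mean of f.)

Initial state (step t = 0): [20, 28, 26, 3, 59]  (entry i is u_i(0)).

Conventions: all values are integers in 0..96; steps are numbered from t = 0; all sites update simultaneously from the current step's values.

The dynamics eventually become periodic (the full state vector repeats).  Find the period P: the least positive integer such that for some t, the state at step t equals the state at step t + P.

Simulating step by step:
t=0: [20, 28, 26, 3, 59]
t=1: [66, 71, 70, 56, 48]
t=2: [27, 27, 27, 25, 24]
t=3: [83, 83, 83, 82, 81]
t=4: [34, 34, 34, 34, 34]
t=5: [95, 95, 95, 95, 95]
t=6: [40, 40, 40, 40, 40]
t=7: [8, 8, 8, 8, 8]
t=8: [54, 54, 54, 54, 54]
t=9: [23, 23, 23, 23, 23]
t=10: [78, 78, 78, 78, 78]
t=11: [33, 33, 33, 33, 33]
t=12: [94, 94, 94, 94, 94]
t=13: [40, 40, 40, 40, 40]

Answer: 7
Key observation: The state at step 6, [40, 40, 40, 40, 40], reappears at step 13 — and no state repeats earlier — so the cycle the system enters has period 7.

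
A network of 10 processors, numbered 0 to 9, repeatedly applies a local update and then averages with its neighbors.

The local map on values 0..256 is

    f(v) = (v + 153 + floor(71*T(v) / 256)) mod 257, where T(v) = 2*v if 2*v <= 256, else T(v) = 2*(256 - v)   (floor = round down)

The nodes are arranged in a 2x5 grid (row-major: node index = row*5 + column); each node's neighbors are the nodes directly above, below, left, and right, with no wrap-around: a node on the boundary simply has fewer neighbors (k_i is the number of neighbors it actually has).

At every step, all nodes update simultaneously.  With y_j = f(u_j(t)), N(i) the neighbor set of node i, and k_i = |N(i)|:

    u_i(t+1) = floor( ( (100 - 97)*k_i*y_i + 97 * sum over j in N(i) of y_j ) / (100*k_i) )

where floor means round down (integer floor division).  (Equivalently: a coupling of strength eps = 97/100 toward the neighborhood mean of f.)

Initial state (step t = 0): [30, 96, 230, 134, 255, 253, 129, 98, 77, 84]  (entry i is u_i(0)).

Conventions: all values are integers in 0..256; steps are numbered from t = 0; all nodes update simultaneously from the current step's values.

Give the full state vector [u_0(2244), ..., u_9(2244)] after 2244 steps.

Simulating step by step:
t=0: [30, 96, 230, 134, 255, 253, 129, 98, 77, 84]
t=1: [100, 141, 65, 101, 64, 147, 81, 82, 55, 81]
t=2: [99, 108, 64, 242, 43, 38, 73, 166, 38, 238]
t=3: [134, 102, 110, 225, 146, 34, 125, 156, 135, 213]
t=4: [128, 83, 98, 90, 134, 96, 121, 85, 124, 101]
t=5: [36, 74, 29, 76, 45, 88, 34, 71, 40, 91]
t=6: [27, 197, 15, 205, 31, 201, 21, 200, 24, 213]
t=7: [128, 183, 128, 187, 132, 187, 128, 181, 131, 193]
t=8: [119, 95, 118, 96, 121, 95, 118, 96, 119, 96]
t=9: [44, 78, 45, 80, 46, 78, 44, 78, 46, 81]
t=10: [23, 215, 24, 217, 26, 214, 23, 216, 25, 217]
t=11: [134, 186, 135, 189, 135, 186, 134, 187, 135, 190]
t=12: [119, 98, 120, 98, 121, 97, 119, 98, 120, 98]
t=13: [48, 80, 49, 81, 49, 79, 48, 80, 49, 81]
t=14: [25, 221, 26, 222, 27, 220, 25, 222, 26, 222]
t=15: [137, 189, 137, 191, 137, 189, 137, 190, 137, 191]
t=16: [121, 99, 121, 99, 122, 99, 121, 99, 121, 99]
t=17: [50, 82, 50, 83, 50, 82, 50, 82, 50, 83]
t=18: [29, 223, 29, 223, 31, 223, 29, 223, 30, 223]
t=19: [138, 196, 138, 197, 138, 196, 138, 196, 138, 198]
t=20: [124, 99, 124, 99, 124, 99, 124, 99, 124, 99]
t=21: [50, 86, 50, 86, 50, 86, 50, 86, 50, 86]
t=22: [35, 223, 35, 223, 35, 223, 35, 223, 35, 223]
t=23: [139, 204, 139, 204, 139, 204, 139, 204, 139, 204]
t=24: [127, 99, 127, 99, 127, 99, 127, 99, 127, 99]
t=25: [50, 91, 50, 91, 50, 91, 50, 91, 50, 91]
t=26: [42, 224, 42, 224, 42, 224, 42, 224, 42, 224]
t=27: [139, 215, 139, 215, 139, 215, 139, 215, 139, 215]
t=28: [131, 100, 131, 100, 131, 100, 131, 100, 131, 100]
t=29: [52, 94, 52, 94, 52, 94, 52, 94, 52, 94]
t=30: [47, 227, 47, 227, 47, 227, 47, 227, 47, 227]
t=31: [141, 223, 141, 223, 141, 223, 141, 223, 141, 223]
t=32: [135, 101, 135, 101, 135, 101, 135, 101, 135, 101]
t=33: [54, 96, 54, 96, 54, 96, 54, 96, 54, 96]
t=34: [50, 230, 50, 230, 50, 230, 50, 230, 50, 230]
t=35: [142, 227, 142, 227, 142, 227, 142, 227, 142, 227]
t=36: [137, 102, 137, 102, 137, 102, 137, 102, 137, 102]
t=37: [55, 97, 55, 97, 55, 97, 55, 97, 55, 97]
t=38: [51, 232, 51, 232, 51, 232, 51, 232, 51, 232]
t=39: [143, 229, 143, 229, 143, 229, 143, 229, 143, 229]
t=40: [137, 102, 137, 102, 137, 102, 137, 102, 137, 102]

Answer: [137, 102, 137, 102, 137, 102, 137, 102, 137, 102]
Key observation: The state at step 36, [137, 102, 137, 102, 137, 102, 137, 102, 137, 102], reappears at step 40: the system is in a cycle of period 4 from step 36 on.  Therefore the state at step 2244 equals the state at step 36 + ((2244 - 36) mod 4) = 36, which is [137, 102, 137, 102, 137, 102, 137, 102, 137, 102].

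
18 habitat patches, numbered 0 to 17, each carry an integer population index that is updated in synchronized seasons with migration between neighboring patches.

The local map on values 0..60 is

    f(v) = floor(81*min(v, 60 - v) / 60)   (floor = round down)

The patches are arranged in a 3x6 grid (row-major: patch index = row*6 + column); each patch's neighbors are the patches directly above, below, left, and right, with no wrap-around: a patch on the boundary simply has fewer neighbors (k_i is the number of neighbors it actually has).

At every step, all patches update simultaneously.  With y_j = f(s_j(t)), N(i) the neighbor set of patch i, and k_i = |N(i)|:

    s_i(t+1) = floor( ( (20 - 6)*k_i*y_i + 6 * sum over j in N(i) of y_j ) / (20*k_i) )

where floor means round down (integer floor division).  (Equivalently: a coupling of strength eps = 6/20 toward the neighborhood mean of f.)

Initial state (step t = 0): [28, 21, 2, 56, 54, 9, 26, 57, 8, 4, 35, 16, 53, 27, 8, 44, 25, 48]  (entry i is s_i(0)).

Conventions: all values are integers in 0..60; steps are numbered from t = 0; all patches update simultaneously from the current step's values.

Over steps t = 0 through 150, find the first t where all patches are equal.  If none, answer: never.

Simulating step by step:
t=0: [28, 21, 2, 56, 54, 9, 26, 57, 8, 4, 35, 16, 53, 27, 8, 44, 25, 48]  (not all equal)
t=1: [35, 23, 5, 5, 10, 12, 29, 10, 8, 8, 28, 20, 16, 27, 13, 19, 30, 19]  (not all equal)
t=2: [33, 26, 8, 7, 15, 17, 34, 17, 10, 12, 32, 26, 25, 30, 19, 24, 36, 27]  (not all equal)
t=3: [35, 31, 12, 10, 20, 23, 33, 24, 14, 18, 33, 34, 34, 36, 26, 29, 32, 35]  (not all equal)
t=4: [34, 35, 18, 15, 26, 31, 35, 31, 20, 24, 34, 34, 34, 32, 33, 36, 36, 33]  (not all equal)
t=5: [34, 32, 24, 23, 33, 37, 34, 37, 28, 30, 34, 35, 35, 36, 34, 32, 32, 35]  (not all equal)
t=6: [35, 35, 32, 32, 34, 32, 34, 32, 36, 38, 35, 33, 33, 32, 35, 37, 36, 33]  (not all equal)
t=7: [33, 33, 36, 36, 35, 36, 35, 36, 32, 30, 33, 35, 36, 36, 33, 31, 32, 35]  (not all equal)
t=8: [35, 35, 32, 32, 33, 32, 33, 32, 36, 38, 35, 33, 32, 32, 36, 38, 36, 33]  (not all equal)
t=9: [33, 33, 36, 36, 35, 36, 35, 36, 32, 30, 33, 35, 36, 36, 32, 29, 32, 35]  (not all equal)
t=10: [35, 35, 32, 32, 33, 32, 33, 32, 36, 38, 35, 33, 32, 32, 36, 38, 36, 33]  (not all equal)

Answer: never
Key observation: The state at step 8 reappears at step 10 — the system is in a cycle of period 2 from step 8 on.  No step 0..10 is synchronized, and the cycle repeats forever, so no step up to 150 (or ever) has all patches equal.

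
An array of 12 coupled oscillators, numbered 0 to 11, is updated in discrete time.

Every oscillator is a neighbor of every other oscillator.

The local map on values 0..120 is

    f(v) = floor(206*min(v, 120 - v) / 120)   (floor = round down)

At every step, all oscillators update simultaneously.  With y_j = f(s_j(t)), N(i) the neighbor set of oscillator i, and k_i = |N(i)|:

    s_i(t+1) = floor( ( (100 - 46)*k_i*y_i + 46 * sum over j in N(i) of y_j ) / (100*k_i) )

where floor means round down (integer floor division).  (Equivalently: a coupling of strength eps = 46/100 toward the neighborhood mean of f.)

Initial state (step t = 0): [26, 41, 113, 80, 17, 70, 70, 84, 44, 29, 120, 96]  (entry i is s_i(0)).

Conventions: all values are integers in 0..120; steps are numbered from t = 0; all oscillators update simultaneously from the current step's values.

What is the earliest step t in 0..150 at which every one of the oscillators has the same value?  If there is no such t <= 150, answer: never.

Answer: never
Key observation: The state at step 22 reappears at step 28 — the system is in a cycle of period 6 from step 22 on.  No step 0..28 is synchronized, and the cycle repeats forever, so no step up to 150 (or ever) has all oscillators equal.

Derivation:
t=0: [26, 41, 113, 80, 17, 70, 70, 84, 44, 29, 120, 96]  (not all equal)
t=1: [47, 60, 31, 59, 40, 68, 68, 56, 63, 50, 25, 46]  (not all equal)
t=2: [80, 92, 67, 91, 74, 85, 85, 88, 89, 83, 61, 79]  (not all equal)
t=3: [67, 57, 78, 57, 72, 63, 63, 60, 59, 64, 83, 68]  (not all equal)
t=4: [90, 93, 81, 93, 86, 93, 93, 96, 95, 93, 76, 89]  (not all equal)
t=5: [51, 48, 58, 48, 54, 48, 48, 46, 46, 48, 63, 52]  (not all equal)
t=6: [86, 83, 92, 83, 88, 83, 83, 81, 81, 83, 91, 87]  (not all equal)
t=7: [58, 61, 53, 61, 56, 61, 61, 62, 62, 61, 54, 57]  (not all equal)
t=8: [98, 99, 94, 99, 97, 99, 99, 98, 98, 99, 95, 97]  (not all equal)
t=9: [37, 36, 40, 36, 38, 36, 36, 37, 37, 36, 39, 38]  (not all equal)
t=10: [63, 62, 65, 62, 64, 62, 62, 63, 63, 62, 64, 64]  (not all equal)
t=11: [97, 98, 95, 98, 96, 98, 98, 97, 97, 98, 96, 96]  (not all equal)
t=12: [38, 37, 40, 37, 39, 37, 37, 38, 38, 37, 39, 39]  (not all equal)
t=13: [64, 63, 66, 63, 65, 63, 63, 64, 64, 63, 65, 65]  (not all equal)
t=14: [95, 96, 93, 96, 94, 96, 96, 95, 95, 96, 94, 94]  (not all equal)
t=15: [42, 41, 44, 41, 43, 41, 41, 42, 42, 41, 43, 43]  (not all equal)
t=16: [71, 70, 73, 70, 72, 70, 70, 71, 71, 70, 72, 72]  (not all equal)
t=17: [83, 84, 81, 84, 82, 84, 84, 83, 83, 84, 82, 82]  (not all equal)
t=18: [62, 61, 64, 61, 63, 61, 61, 62, 62, 61, 63, 63]  (not all equal)
t=19: [99, 100, 97, 100, 98, 100, 100, 99, 99, 100, 98, 98]  (not all equal)
t=20: [35, 34, 37, 34, 36, 34, 34, 35, 35, 34, 36, 36]  (not all equal)
t=21: [59, 58, 61, 58, 60, 58, 58, 59, 59, 58, 60, 60]  (not all equal)
t=22: [100, 99, 100, 99, 101, 99, 99, 100, 100, 99, 101, 101]  (not all equal)
t=23: [34, 35, 34, 35, 33, 35, 35, 34, 34, 35, 33, 33]  (not all equal)
t=24: [58, 59, 58, 59, 57, 59, 59, 58, 58, 59, 57, 57]  (not all equal)
t=25: [99, 100, 99, 100, 98, 100, 100, 99, 99, 100, 98, 98]  (not all equal)
t=26: [35, 34, 35, 34, 36, 34, 34, 35, 35, 34, 36, 36]  (not all equal)
t=27: [59, 58, 59, 58, 60, 58, 58, 59, 59, 58, 60, 60]  (not all equal)
t=28: [100, 99, 100, 99, 101, 99, 99, 100, 100, 99, 101, 101]  (not all equal)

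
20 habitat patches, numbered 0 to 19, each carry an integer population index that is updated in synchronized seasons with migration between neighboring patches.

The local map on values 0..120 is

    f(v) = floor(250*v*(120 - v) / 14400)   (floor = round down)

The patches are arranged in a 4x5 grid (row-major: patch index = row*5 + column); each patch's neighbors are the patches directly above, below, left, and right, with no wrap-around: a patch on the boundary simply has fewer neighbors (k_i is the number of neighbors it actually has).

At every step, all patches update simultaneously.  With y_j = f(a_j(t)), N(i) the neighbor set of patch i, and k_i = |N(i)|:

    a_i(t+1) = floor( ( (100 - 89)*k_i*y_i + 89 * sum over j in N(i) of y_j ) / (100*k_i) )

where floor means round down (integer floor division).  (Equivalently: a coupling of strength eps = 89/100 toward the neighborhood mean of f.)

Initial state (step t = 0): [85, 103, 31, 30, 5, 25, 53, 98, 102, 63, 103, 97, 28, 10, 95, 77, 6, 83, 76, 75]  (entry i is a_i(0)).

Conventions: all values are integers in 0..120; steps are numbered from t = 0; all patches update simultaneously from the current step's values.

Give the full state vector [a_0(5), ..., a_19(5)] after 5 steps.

Simulating step by step:
t=0: [85, 103, 31, 30, 5, 25, 53, 98, 102, 63, 103, 97, 28, 10, 95, 77, 6, 83, 76, 75]
t=1: [37, 50, 38, 30, 49, 46, 39, 44, 39, 30, 43, 36, 37, 40, 45, 24, 45, 39, 44, 50]
t=2: [58, 54, 54, 54, 47, 55, 56, 54, 51, 56, 51, 55, 54, 55, 54, 55, 49, 56, 56, 58]
t=3: [61, 61, 61, 60, 61, 61, 61, 61, 61, 60, 61, 61, 61, 61, 61, 60, 61, 61, 62, 61]
t=4: [62, 62, 62, 62, 62, 62, 62, 62, 62, 62, 62, 62, 62, 62, 62, 62, 62, 62, 62, 62]
t=5: [62, 62, 62, 62, 62, 62, 62, 62, 62, 62, 62, 62, 62, 62, 62, 62, 62, 62, 62, 62]

Answer: [62, 62, 62, 62, 62, 62, 62, 62, 62, 62, 62, 62, 62, 62, 62, 62, 62, 62, 62, 62]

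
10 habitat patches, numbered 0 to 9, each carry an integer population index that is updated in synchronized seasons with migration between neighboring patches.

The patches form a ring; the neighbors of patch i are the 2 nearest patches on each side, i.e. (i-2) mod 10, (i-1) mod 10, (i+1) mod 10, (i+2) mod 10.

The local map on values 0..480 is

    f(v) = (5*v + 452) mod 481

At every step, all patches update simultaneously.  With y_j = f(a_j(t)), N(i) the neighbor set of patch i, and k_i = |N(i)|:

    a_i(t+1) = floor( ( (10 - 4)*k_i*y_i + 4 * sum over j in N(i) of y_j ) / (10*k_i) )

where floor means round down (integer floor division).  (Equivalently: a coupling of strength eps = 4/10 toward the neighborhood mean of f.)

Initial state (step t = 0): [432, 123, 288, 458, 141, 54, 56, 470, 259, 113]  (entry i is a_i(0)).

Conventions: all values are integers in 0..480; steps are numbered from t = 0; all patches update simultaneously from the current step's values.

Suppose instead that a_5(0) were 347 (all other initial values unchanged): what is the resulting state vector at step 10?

Simulating step by step:
t=0: [432, 123, 288, 458, 141, 347, 56, 470, 259, 113]
t=1: [215, 167, 353, 303, 247, 275, 266, 325, 273, 134]
t=2: [165, 253, 245, 150, 252, 308, 318, 217, 298, 189]
t=3: [285, 286, 250, 228, 227, 112, 115, 120, 107, 331]
t=4: [351, 365, 272, 178, 138, 74, 69, 86, 92, 208]
t=5: [290, 319, 341, 352, 248, 332, 324, 354, 363, 176]
t=6: [382, 208, 251, 252, 235, 211, 196, 283, 333, 344]
t=7: [338, 151, 252, 217, 217, 173, 368, 351, 273, 259]
t=8: [250, 235, 226, 152, 165, 296, 331, 309, 341, 294]
t=9: [258, 223, 184, 214, 247, 86, 172, 134, 239, 362]
t=10: [287, 187, 320, 165, 270, 323, 310, 225, 237, 281]

Answer: [287, 187, 320, 165, 270, 323, 310, 225, 237, 281]
Key observation: This trace re-runs the system from the modified initial state.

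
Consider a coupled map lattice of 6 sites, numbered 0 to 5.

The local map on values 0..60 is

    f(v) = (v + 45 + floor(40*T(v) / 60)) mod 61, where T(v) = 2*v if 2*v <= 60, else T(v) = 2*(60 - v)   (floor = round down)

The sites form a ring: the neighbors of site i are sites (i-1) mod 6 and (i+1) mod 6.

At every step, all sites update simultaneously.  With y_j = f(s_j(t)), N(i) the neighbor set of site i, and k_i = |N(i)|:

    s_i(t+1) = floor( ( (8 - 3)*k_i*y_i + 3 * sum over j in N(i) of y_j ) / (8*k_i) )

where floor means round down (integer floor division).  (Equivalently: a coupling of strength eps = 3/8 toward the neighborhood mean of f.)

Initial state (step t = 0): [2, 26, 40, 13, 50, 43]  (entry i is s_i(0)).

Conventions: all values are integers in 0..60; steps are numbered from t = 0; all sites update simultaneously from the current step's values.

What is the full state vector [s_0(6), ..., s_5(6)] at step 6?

Answer: [48, 48, 48, 48, 48, 48]

Derivation:
t=0: [2, 26, 40, 13, 50, 43]
t=1: [48, 46, 42, 26, 41, 48]
t=2: [48, 48, 48, 46, 48, 48]
t=3: [48, 48, 48, 48, 48, 48]
t=4: [48, 48, 48, 48, 48, 48]
t=5: [48, 48, 48, 48, 48, 48]
t=6: [48, 48, 48, 48, 48, 48]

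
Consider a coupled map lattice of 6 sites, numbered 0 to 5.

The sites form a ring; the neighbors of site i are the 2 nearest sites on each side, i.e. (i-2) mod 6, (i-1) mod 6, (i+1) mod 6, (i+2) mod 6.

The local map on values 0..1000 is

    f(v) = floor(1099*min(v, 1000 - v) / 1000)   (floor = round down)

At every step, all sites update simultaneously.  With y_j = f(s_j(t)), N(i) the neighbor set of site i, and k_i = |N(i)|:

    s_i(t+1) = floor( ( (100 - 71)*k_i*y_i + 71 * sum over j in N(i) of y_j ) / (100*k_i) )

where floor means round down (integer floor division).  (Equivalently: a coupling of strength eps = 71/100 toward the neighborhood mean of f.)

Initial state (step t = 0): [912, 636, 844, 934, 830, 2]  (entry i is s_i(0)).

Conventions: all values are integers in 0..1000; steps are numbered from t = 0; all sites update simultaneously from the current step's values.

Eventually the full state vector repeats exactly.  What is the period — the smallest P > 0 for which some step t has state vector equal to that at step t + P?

Simulating step by step:
t=0: [912, 636, 844, 934, 830, 2]
t=1: [162, 176, 183, 155, 114, 134]
t=2: [169, 179, 176, 167, 159, 160]
t=3: [184, 187, 186, 184, 181, 181]
t=4: [201, 202, 202, 201, 200, 200]
t=5: [220, 220, 220, 220, 219, 219]
t=6: [240, 240, 240, 240, 240, 240]
t=7: [263, 263, 263, 263, 263, 263]
t=8: [289, 289, 289, 289, 289, 289]
t=9: [317, 317, 317, 317, 317, 317]
t=10: [348, 348, 348, 348, 348, 348]
t=11: [382, 382, 382, 382, 382, 382]
t=12: [419, 419, 419, 419, 419, 419]
t=13: [460, 460, 460, 460, 460, 460]
t=14: [505, 505, 505, 505, 505, 505]
t=15: [544, 544, 544, 544, 544, 544]
t=16: [501, 501, 501, 501, 501, 501]
t=17: [548, 548, 548, 548, 548, 548]
t=18: [496, 496, 496, 496, 496, 496]
t=19: [545, 545, 545, 545, 545, 545]
t=20: [500, 500, 500, 500, 500, 500]
t=21: [549, 549, 549, 549, 549, 549]
t=22: [495, 495, 495, 495, 495, 495]
t=23: [544, 544, 544, 544, 544, 544]

Answer: 8
Key observation: The state at step 15, [544, 544, 544, 544, 544, 544], reappears at step 23 — and no state repeats earlier — so the cycle the system enters has period 8.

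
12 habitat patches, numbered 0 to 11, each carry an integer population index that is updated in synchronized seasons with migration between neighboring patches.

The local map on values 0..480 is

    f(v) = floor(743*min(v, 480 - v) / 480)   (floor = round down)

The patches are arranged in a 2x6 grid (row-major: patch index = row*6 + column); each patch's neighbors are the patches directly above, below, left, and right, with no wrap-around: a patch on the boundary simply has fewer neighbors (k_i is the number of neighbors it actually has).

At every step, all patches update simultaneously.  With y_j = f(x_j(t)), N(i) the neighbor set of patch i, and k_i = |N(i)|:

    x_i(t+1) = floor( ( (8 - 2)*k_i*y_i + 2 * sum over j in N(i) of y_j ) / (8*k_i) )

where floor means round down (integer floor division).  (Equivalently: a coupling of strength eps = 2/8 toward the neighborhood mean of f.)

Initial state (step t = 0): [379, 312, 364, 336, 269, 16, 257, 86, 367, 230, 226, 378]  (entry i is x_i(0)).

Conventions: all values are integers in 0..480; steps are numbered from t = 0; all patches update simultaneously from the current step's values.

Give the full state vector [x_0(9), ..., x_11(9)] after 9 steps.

Answer: [238, 234, 243, 238, 302, 320, 308, 348, 329, 323, 334, 335]

Derivation:
t=0: [379, 312, 364, 336, 269, 16, 257, 86, 367, 230, 226, 378]
t=1: [192, 234, 188, 238, 294, 78, 294, 164, 186, 329, 331, 164]
t=2: [303, 341, 303, 343, 275, 157, 284, 267, 280, 248, 236, 233]
t=3: [269, 234, 266, 238, 306, 266, 302, 315, 311, 343, 360, 346]
t=4: [324, 347, 330, 343, 275, 307, 278, 266, 262, 226, 196, 219]
t=5: [245, 220, 236, 233, 302, 282, 305, 319, 328, 332, 310, 324]
t=6: [348, 336, 351, 342, 283, 294, 279, 257, 246, 243, 259, 251]
t=7: [219, 228, 215, 232, 298, 297, 301, 333, 347, 350, 341, 344]
t=8: [332, 338, 325, 337, 282, 273, 278, 239, 217, 215, 218, 219]
t=9: [238, 234, 243, 238, 302, 320, 308, 348, 329, 323, 334, 335]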